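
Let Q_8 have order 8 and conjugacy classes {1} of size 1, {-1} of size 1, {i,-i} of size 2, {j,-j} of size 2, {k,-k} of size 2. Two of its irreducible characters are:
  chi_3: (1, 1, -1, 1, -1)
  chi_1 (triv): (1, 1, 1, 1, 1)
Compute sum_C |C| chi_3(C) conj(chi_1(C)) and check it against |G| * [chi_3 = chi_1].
Sum = 0; so <chi_3, chi_1> = 0 (distinct irreducibles are orthogonal).

Details: Compute term by term over conjugacy classes (|C| * chi_3(C) * conj(chi_1(C))):
  1*(1)*conj(1) + 1*(1)*conj(1) + 2*(-1)*conj(1) + 2*(1)*conj(1) + 2*(-1)*conj(1)
  = (1) + (1) + (-2) + (2) + (-2)
  = 0.
Dividing by |G| = 8 gives 0/8 = 0, matching the row-orthogonality relation <chi_3, chi_1> = [chi_3 = chi_1].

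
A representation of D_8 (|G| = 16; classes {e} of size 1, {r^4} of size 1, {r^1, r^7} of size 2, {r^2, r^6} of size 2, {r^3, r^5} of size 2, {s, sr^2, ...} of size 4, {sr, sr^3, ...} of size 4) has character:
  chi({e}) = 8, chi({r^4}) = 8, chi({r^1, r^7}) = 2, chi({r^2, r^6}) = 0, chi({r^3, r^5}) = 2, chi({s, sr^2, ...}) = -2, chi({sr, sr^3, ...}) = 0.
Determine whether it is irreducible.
Not irreducible (reducible): <chi, chi> = 10 > 1.

Why: <chi, chi> = (1/|G|) sum_C |C| * |chi(C)|^2 = (1/16)[1*|8|^2 + 1*|8|^2 + 2*|2|^2 + 2*|0|^2 + 2*|2|^2 + 4*|-2|^2 + 4*|0|^2]
  = (1/16)[(64) + (64) + (8) + (0) + (8) + (16) + (0)] = 160/16 = 10.
A character is irreducible iff <chi, chi> = 1, so this representation is reducible.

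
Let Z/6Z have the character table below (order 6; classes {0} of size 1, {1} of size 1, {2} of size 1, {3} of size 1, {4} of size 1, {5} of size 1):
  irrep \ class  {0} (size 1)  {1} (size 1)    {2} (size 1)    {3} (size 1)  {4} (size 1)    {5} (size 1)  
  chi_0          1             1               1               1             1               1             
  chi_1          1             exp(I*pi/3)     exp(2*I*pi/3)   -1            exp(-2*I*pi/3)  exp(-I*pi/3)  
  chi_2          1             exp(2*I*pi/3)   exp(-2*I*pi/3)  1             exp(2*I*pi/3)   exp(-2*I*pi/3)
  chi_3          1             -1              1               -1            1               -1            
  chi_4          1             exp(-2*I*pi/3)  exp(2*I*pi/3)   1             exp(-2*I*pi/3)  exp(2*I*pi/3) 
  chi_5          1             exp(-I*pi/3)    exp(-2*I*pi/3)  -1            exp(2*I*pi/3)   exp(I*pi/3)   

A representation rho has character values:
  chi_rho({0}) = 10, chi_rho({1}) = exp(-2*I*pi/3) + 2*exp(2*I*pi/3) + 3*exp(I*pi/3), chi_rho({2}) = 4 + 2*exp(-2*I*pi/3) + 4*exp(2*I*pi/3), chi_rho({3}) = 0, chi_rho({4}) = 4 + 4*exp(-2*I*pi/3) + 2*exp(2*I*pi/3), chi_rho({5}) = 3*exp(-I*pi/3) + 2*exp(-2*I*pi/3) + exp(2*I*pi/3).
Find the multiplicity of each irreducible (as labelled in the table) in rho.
Multiplicities: chi_0: 2, chi_1: 3, chi_2: 2, chi_3: 2, chi_4: 1, chi_5: 0.

Working: Use <chi_rho, chi> = (1/|G|) sum_C |C| * chi_rho(C) * conj(chi(C)) with |G| = 6 for each irreducible chi in the table:
  <chi_rho, chi_0> = (1/6)[1*(10)*conj(1) + 1*(exp(-2*I*pi/3) + 2*exp(2*I*pi/3) + 3*exp(I*pi/3))*conj(1) + 1*(4 + 2*exp(-2*I*pi/3) + 4*exp(2*I*pi/3))*conj(1) + 1*(0)*conj(1) + 1*(4 + 4*exp(-2*I*pi/3) + 2*exp(2*I*pi/3))*conj(1) + 1*(3*exp(-I*pi/3) + 2*exp(-2*I*pi/3) + exp(2*I*pi/3))*conj(1)]
      = (1/6)[(10) + (exp(-2*I*pi/3) + 2*exp(2*I*pi/3) + 3*exp(I*pi/3)) + (4 + 2*exp(-2*I*pi/3) + 4*exp(2*I*pi/3)) + (0) + (4 + 4*exp(-2*I*pi/3) + 2*exp(2*I*pi/3)) + (3*exp(-I*pi/3) + 2*exp(-2*I*pi/3) + exp(2*I*pi/3))] = 12/6 = 2
  <chi_rho, chi_1> = (1/6)[1*(10)*conj(1) + 1*(exp(-2*I*pi/3) + 2*exp(2*I*pi/3) + 3*exp(I*pi/3))*conj(exp(I*pi/3)) + 1*(4 + 2*exp(-2*I*pi/3) + 4*exp(2*I*pi/3))*conj(exp(2*I*pi/3)) + 1*(0)*conj(-1) + 1*(4 + 4*exp(-2*I*pi/3) + 2*exp(2*I*pi/3))*conj(exp(-2*I*pi/3)) + 1*(3*exp(-I*pi/3) + 2*exp(-2*I*pi/3) + exp(2*I*pi/3))*conj(exp(-I*pi/3))]
      = (1/6)[(10) + (2 + 2*exp(I*pi/3)) + (4 + 4*exp(-2*I*pi/3) + 2*exp(2*I*pi/3)) + (0) + (4 + 2*exp(-2*I*pi/3) + 4*exp(2*I*pi/3)) + (2 + 2*exp(-I*pi/3))] = 18/6 = 3
  <chi_rho, chi_2> = (1/6)[1*(10)*conj(1) + 1*(exp(-2*I*pi/3) + 2*exp(2*I*pi/3) + 3*exp(I*pi/3))*conj(exp(2*I*pi/3)) + 1*(4 + 2*exp(-2*I*pi/3) + 4*exp(2*I*pi/3))*conj(exp(-2*I*pi/3)) + 1*(0)*conj(1) + 1*(4 + 4*exp(-2*I*pi/3) + 2*exp(2*I*pi/3))*conj(exp(2*I*pi/3)) + 1*(3*exp(-I*pi/3) + 2*exp(-2*I*pi/3) + exp(2*I*pi/3))*conj(exp(-2*I*pi/3))]
      = (1/6)[(10) + (2 + 3*exp(-I*pi/3) + exp(2*I*pi/3)) + (-2) + (0) + (-2) + (2 + exp(-2*I*pi/3) + 3*exp(I*pi/3))] = 12/6 = 2
  <chi_rho, chi_3> = (1/6)[1*(10)*conj(1) + 1*(exp(-2*I*pi/3) + 2*exp(2*I*pi/3) + 3*exp(I*pi/3))*conj(-1) + 1*(4 + 2*exp(-2*I*pi/3) + 4*exp(2*I*pi/3))*conj(1) + 1*(0)*conj(-1) + 1*(4 + 4*exp(-2*I*pi/3) + 2*exp(2*I*pi/3))*conj(1) + 1*(3*exp(-I*pi/3) + 2*exp(-2*I*pi/3) + exp(2*I*pi/3))*conj(-1)]
      = (1/6)[(10) + (-3*exp(I*pi/3) - 2*exp(2*I*pi/3) - exp(-2*I*pi/3)) + (4 + 2*exp(-2*I*pi/3) + 4*exp(2*I*pi/3)) + (0) + (4 + 4*exp(-2*I*pi/3) + 2*exp(2*I*pi/3)) + (-exp(2*I*pi/3) - 2*exp(-2*I*pi/3) - 3*exp(-I*pi/3))] = 12/6 = 2
  <chi_rho, chi_4> = (1/6)[1*(10)*conj(1) + 1*(exp(-2*I*pi/3) + 2*exp(2*I*pi/3) + 3*exp(I*pi/3))*conj(exp(-2*I*pi/3)) + 1*(4 + 2*exp(-2*I*pi/3) + 4*exp(2*I*pi/3))*conj(exp(2*I*pi/3)) + 1*(0)*conj(1) + 1*(4 + 4*exp(-2*I*pi/3) + 2*exp(2*I*pi/3))*conj(exp(-2*I*pi/3)) + 1*(3*exp(-I*pi/3) + 2*exp(-2*I*pi/3) + exp(2*I*pi/3))*conj(exp(2*I*pi/3))]
      = (1/6)[(10) + (-2 + 2*exp(-2*I*pi/3)) + (4 + 4*exp(-2*I*pi/3) + 2*exp(2*I*pi/3)) + (0) + (4 + 2*exp(-2*I*pi/3) + 4*exp(2*I*pi/3)) + (-2 + 2*exp(2*I*pi/3))] = 6/6 = 1
  <chi_rho, chi_5> = (1/6)[1*(10)*conj(1) + 1*(exp(-2*I*pi/3) + 2*exp(2*I*pi/3) + 3*exp(I*pi/3))*conj(exp(-I*pi/3)) + 1*(4 + 2*exp(-2*I*pi/3) + 4*exp(2*I*pi/3))*conj(exp(-2*I*pi/3)) + 1*(0)*conj(-1) + 1*(4 + 4*exp(-2*I*pi/3) + 2*exp(2*I*pi/3))*conj(exp(2*I*pi/3)) + 1*(3*exp(-I*pi/3) + 2*exp(-2*I*pi/3) + exp(2*I*pi/3))*conj(exp(I*pi/3))]
      = (1/6)[(10) + (-2 + exp(-I*pi/3) + 3*exp(2*I*pi/3)) + (-2) + (0) + (-2) + (-2 + 3*exp(-2*I*pi/3) + exp(I*pi/3))] = 0/6 = 0
(Exp terms are combined using exp(i*s)*conj(exp(i*t)) = exp(i*(s-t)), and sums of them are collapsed using the identity that for every m > 1 the m distinct m-th roots of unity sum to 0, e.g. 1 + exp(2*I*pi/3) + exp(-2*I*pi/3) = 0.)
Dimension check: dim(rho) = sum (mult * dim) = 2*1 + 3*1 + 2*1 + 2*1 + 1*1 + 0*1 = 10 = chi_rho(e) = 10.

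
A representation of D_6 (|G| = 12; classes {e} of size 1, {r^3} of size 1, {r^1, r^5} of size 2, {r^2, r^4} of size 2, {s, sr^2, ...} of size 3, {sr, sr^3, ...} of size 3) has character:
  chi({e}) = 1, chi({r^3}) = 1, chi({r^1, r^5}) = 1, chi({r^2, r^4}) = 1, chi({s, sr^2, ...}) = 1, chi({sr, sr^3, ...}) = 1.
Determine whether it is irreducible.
Irreducible: <chi, chi> = 1.

Reasoning: <chi, chi> = (1/|G|) sum_C |C| * |chi(C)|^2 = (1/12)[1*|1|^2 + 1*|1|^2 + 2*|1|^2 + 2*|1|^2 + 3*|1|^2 + 3*|1|^2]
  = (1/12)[(1) + (1) + (2) + (2) + (3) + (3)] = 12/12 = 1.
A character is irreducible iff <chi, chi> = 1, so this representation is irreducible.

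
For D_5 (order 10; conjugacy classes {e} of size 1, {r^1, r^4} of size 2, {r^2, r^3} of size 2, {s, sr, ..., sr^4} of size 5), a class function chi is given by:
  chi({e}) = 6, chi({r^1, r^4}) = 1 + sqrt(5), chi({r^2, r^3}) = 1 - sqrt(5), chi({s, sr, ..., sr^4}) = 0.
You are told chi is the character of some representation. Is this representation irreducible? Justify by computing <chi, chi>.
Not irreducible (reducible): <chi, chi> = 6 > 1.

Proof sketch: <chi, chi> = (1/|G|) sum_C |C| * |chi(C)|^2 = (1/10)[1*|6|^2 + 2*|1 + sqrt(5)|^2 + 2*|1 - sqrt(5)|^2 + 5*|0|^2]
  = (1/10)[(36) + (4*sqrt(5) + 12) + (12 - 4*sqrt(5)) + (0)] = 60/10 = 6.
A character is irreducible iff <chi, chi> = 1, so this representation is reducible.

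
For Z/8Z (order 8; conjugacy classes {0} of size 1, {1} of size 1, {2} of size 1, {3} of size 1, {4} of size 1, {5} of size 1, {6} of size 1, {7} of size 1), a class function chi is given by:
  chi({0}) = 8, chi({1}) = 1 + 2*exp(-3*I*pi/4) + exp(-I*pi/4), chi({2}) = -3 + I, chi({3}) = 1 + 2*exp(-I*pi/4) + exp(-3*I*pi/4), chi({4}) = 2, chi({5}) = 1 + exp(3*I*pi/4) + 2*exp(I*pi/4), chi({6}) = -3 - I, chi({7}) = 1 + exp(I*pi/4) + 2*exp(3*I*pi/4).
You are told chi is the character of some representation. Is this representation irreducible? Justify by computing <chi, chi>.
Not irreducible (reducible): <chi, chi> = 14 > 1.

Solution. <chi, chi> = (1/|G|) sum_C |C| * |chi(C)|^2 = (1/8)[1*|8|^2 + 1*|1 + 2*exp(-3*I*pi/4) + exp(-I*pi/4)|^2 + 1*|-3 + I|^2 + 1*|1 + 2*exp(-I*pi/4) + exp(-3*I*pi/4)|^2 + 1*|2|^2 + 1*|1 + exp(3*I*pi/4) + 2*exp(I*pi/4)|^2 + 1*|-3 - I|^2 + 1*|1 + exp(I*pi/4) + 2*exp(3*I*pi/4)|^2]
  = (1/8)[(64) + (6 + 2*exp(-3*I*pi/4) + exp(-I*pi/4) + exp(I*pi/4) + 2*exp(3*I*pi/4)) + (10) + (6 + 2*exp(-I*pi/4) + exp(-3*I*pi/4) + exp(3*I*pi/4) + 2*exp(I*pi/4)) + (4) + (6 + 2*exp(-I*pi/4) + exp(-3*I*pi/4) + exp(3*I*pi/4) + 2*exp(I*pi/4)) + (10) + (6 + 2*exp(-3*I*pi/4) + exp(-I*pi/4) + exp(I*pi/4) + 2*exp(3*I*pi/4))] = 112/8 = 14.
(Exp terms are combined using exp(i*s)*conj(exp(i*t)) = exp(i*(s-t)), and sums of them are collapsed using the identity that for every m > 1 the m distinct m-th roots of unity sum to 0, e.g. 1 + exp(2*I*pi/3) + exp(-2*I*pi/3) = 0.)
A character is irreducible iff <chi, chi> = 1, so this representation is reducible.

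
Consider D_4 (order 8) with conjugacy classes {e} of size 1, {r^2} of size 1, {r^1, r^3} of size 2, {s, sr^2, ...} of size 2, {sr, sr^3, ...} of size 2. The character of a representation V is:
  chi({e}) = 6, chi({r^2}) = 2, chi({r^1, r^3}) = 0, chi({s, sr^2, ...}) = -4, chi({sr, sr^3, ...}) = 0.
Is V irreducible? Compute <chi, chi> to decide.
Not irreducible (reducible): <chi, chi> = 9 > 1.

Solution. <chi, chi> = (1/|G|) sum_C |C| * |chi(C)|^2 = (1/8)[1*|6|^2 + 1*|2|^2 + 2*|0|^2 + 2*|-4|^2 + 2*|0|^2]
  = (1/8)[(36) + (4) + (0) + (32) + (0)] = 72/8 = 9.
A character is irreducible iff <chi, chi> = 1, so this representation is reducible.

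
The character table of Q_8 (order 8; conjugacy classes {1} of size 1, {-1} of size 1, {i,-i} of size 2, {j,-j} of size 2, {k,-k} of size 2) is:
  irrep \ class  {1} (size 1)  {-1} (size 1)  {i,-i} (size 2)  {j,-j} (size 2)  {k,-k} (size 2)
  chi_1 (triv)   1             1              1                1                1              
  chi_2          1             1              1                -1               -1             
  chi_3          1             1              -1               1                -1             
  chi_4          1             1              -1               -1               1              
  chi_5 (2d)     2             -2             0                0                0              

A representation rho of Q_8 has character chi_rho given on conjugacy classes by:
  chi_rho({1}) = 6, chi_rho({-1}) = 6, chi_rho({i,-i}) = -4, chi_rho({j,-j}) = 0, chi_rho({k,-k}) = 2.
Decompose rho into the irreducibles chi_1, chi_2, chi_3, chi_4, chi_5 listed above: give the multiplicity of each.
Multiplicities: chi_1: 1, chi_2: 0, chi_3: 2, chi_4: 3, chi_5: 0.

Argument: Use <chi_rho, chi> = (1/|G|) sum_C |C| * chi_rho(C) * conj(chi(C)) with |G| = 8 for each irreducible chi in the table:
  <chi_rho, chi_1> = (1/8)[1*(6)*conj(1) + 1*(6)*conj(1) + 2*(-4)*conj(1) + 2*(0)*conj(1) + 2*(2)*conj(1)]
      = (1/8)[(6) + (6) + (-8) + (0) + (4)] = 8/8 = 1
  <chi_rho, chi_2> = (1/8)[1*(6)*conj(1) + 1*(6)*conj(1) + 2*(-4)*conj(1) + 2*(0)*conj(-1) + 2*(2)*conj(-1)]
      = (1/8)[(6) + (6) + (-8) + (0) + (-4)] = 0/8 = 0
  <chi_rho, chi_3> = (1/8)[1*(6)*conj(1) + 1*(6)*conj(1) + 2*(-4)*conj(-1) + 2*(0)*conj(1) + 2*(2)*conj(-1)]
      = (1/8)[(6) + (6) + (8) + (0) + (-4)] = 16/8 = 2
  <chi_rho, chi_4> = (1/8)[1*(6)*conj(1) + 1*(6)*conj(1) + 2*(-4)*conj(-1) + 2*(0)*conj(-1) + 2*(2)*conj(1)]
      = (1/8)[(6) + (6) + (8) + (0) + (4)] = 24/8 = 3
  <chi_rho, chi_5> = (1/8)[1*(6)*conj(2) + 1*(6)*conj(-2) + 2*(-4)*conj(0) + 2*(0)*conj(0) + 2*(2)*conj(0)]
      = (1/8)[(12) + (-12) + (0) + (0) + (0)] = 0/8 = 0
Dimension check: dim(rho) = sum (mult * dim) = 1*1 + 0*1 + 2*1 + 3*1 + 0*2 = 6 = chi_rho(e) = 6.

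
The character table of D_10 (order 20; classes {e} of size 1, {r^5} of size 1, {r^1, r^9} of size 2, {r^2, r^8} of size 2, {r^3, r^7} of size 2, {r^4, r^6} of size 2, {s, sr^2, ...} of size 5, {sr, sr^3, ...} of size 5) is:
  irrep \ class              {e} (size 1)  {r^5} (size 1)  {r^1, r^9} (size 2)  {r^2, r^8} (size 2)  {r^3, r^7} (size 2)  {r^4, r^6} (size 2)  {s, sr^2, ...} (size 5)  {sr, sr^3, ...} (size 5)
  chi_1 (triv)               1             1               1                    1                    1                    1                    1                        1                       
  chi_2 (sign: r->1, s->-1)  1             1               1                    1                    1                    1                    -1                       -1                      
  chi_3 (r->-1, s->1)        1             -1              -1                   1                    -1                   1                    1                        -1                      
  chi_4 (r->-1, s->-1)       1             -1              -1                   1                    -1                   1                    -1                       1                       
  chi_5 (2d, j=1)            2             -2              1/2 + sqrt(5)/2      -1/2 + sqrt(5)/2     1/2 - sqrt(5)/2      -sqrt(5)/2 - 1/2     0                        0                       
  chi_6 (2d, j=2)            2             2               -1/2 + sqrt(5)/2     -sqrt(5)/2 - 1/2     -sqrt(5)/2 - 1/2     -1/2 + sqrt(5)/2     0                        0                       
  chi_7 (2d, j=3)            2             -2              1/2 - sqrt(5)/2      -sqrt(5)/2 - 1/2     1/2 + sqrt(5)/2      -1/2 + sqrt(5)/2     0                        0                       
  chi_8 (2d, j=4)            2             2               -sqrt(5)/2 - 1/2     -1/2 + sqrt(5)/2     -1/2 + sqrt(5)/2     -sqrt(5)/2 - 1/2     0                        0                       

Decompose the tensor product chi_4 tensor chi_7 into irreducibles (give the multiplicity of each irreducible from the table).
chi_4 tensor chi_7 = chi_6 (all other irreducibles have multiplicity 0).

Working: The character of a tensor product is the pointwise product (chi_4 * chi_7)(C) = chi_4(C) * chi_7(C):
  {e}: (1)*(2), {r^5}: (-1)*(-2), {r^1, r^9}: (-1)*(1/2 - sqrt(5)/2), {r^2, r^8}: (1)*(-sqrt(5)/2 - 1/2), {r^3, r^7}: (-1)*(1/2 + sqrt(5)/2), {r^4, r^6}: (1)*(-1/2 + sqrt(5)/2), {s, sr^2, ...}: (-1)*(0), {sr, sr^3, ...}: (1)*(0)
so (chi_4 * chi_7) takes values
  {e} -> 2, {r^5} -> 2, {r^1, r^9} -> -1/2 + sqrt(5)/2, {r^2, r^8} -> -sqrt(5)/2 - 1/2, {r^3, r^7} -> -sqrt(5)/2 - 1/2, {r^4, r^6} -> -1/2 + sqrt(5)/2, {s, sr^2, ...} -> 0, {sr, sr^3, ...} -> 0.
Now take the inner product of this character with each irreducible chi from the table, <chi_4*chi_7, chi> = (1/20) sum_C |C| (chi_4*chi_7)(C) conj(chi(C)):
  <chi_4*chi_7, chi_1> = (1/20)[1*(2)*conj(1) + 1*(2)*conj(1) + 2*(-1/2 + sqrt(5)/2)*conj(1) + 2*(-sqrt(5)/2 - 1/2)*conj(1) + 2*(-sqrt(5)/2 - 1/2)*conj(1) + 2*(-1/2 + sqrt(5)/2)*conj(1) + 5*(0)*conj(1) + 5*(0)*conj(1)]
      = (1/20)[(2) + (2) + (-1 + sqrt(5)) + (-sqrt(5) - 1) + (-sqrt(5) - 1) + (-1 + sqrt(5)) + (0) + (0)] = 0/20 = 0
  <chi_4*chi_7, chi_2> = (1/20)[1*(2)*conj(1) + 1*(2)*conj(1) + 2*(-1/2 + sqrt(5)/2)*conj(1) + 2*(-sqrt(5)/2 - 1/2)*conj(1) + 2*(-sqrt(5)/2 - 1/2)*conj(1) + 2*(-1/2 + sqrt(5)/2)*conj(1) + 5*(0)*conj(-1) + 5*(0)*conj(-1)]
      = (1/20)[(2) + (2) + (-1 + sqrt(5)) + (-sqrt(5) - 1) + (-sqrt(5) - 1) + (-1 + sqrt(5)) + (0) + (0)] = 0/20 = 0
  <chi_4*chi_7, chi_3> = (1/20)[1*(2)*conj(1) + 1*(2)*conj(-1) + 2*(-1/2 + sqrt(5)/2)*conj(-1) + 2*(-sqrt(5)/2 - 1/2)*conj(1) + 2*(-sqrt(5)/2 - 1/2)*conj(-1) + 2*(-1/2 + sqrt(5)/2)*conj(1) + 5*(0)*conj(1) + 5*(0)*conj(-1)]
      = (1/20)[(2) + (-2) + (1 - sqrt(5)) + (-sqrt(5) - 1) + (1 + sqrt(5)) + (-1 + sqrt(5)) + (0) + (0)] = 0/20 = 0
  <chi_4*chi_7, chi_4> = (1/20)[1*(2)*conj(1) + 1*(2)*conj(-1) + 2*(-1/2 + sqrt(5)/2)*conj(-1) + 2*(-sqrt(5)/2 - 1/2)*conj(1) + 2*(-sqrt(5)/2 - 1/2)*conj(-1) + 2*(-1/2 + sqrt(5)/2)*conj(1) + 5*(0)*conj(-1) + 5*(0)*conj(1)]
      = (1/20)[(2) + (-2) + (1 - sqrt(5)) + (-sqrt(5) - 1) + (1 + sqrt(5)) + (-1 + sqrt(5)) + (0) + (0)] = 0/20 = 0
  <chi_4*chi_7, chi_5> = (1/20)[1*(2)*conj(2) + 1*(2)*conj(-2) + 2*(-1/2 + sqrt(5)/2)*conj(1/2 + sqrt(5)/2) + 2*(-sqrt(5)/2 - 1/2)*conj(-1/2 + sqrt(5)/2) + 2*(-sqrt(5)/2 - 1/2)*conj(1/2 - sqrt(5)/2) + 2*(-1/2 + sqrt(5)/2)*conj(-sqrt(5)/2 - 1/2) + 5*(0)*conj(0) + 5*(0)*conj(0)]
      = (1/20)[(4) + (-4) + (2) + (-2) + (2) + (-2) + (0) + (0)] = 0/20 = 0
  <chi_4*chi_7, chi_6> = (1/20)[1*(2)*conj(2) + 1*(2)*conj(2) + 2*(-1/2 + sqrt(5)/2)*conj(-1/2 + sqrt(5)/2) + 2*(-sqrt(5)/2 - 1/2)*conj(-sqrt(5)/2 - 1/2) + 2*(-sqrt(5)/2 - 1/2)*conj(-sqrt(5)/2 - 1/2) + 2*(-1/2 + sqrt(5)/2)*conj(-1/2 + sqrt(5)/2) + 5*(0)*conj(0) + 5*(0)*conj(0)]
      = (1/20)[(4) + (4) + (3 - sqrt(5)) + (sqrt(5) + 3) + (sqrt(5) + 3) + (3 - sqrt(5)) + (0) + (0)] = 20/20 = 1
  <chi_4*chi_7, chi_7> = (1/20)[1*(2)*conj(2) + 1*(2)*conj(-2) + 2*(-1/2 + sqrt(5)/2)*conj(1/2 - sqrt(5)/2) + 2*(-sqrt(5)/2 - 1/2)*conj(-sqrt(5)/2 - 1/2) + 2*(-sqrt(5)/2 - 1/2)*conj(1/2 + sqrt(5)/2) + 2*(-1/2 + sqrt(5)/2)*conj(-1/2 + sqrt(5)/2) + 5*(0)*conj(0) + 5*(0)*conj(0)]
      = (1/20)[(4) + (-4) + (-3 + sqrt(5)) + (sqrt(5) + 3) + (-3 - sqrt(5)) + (3 - sqrt(5)) + (0) + (0)] = 0/20 = 0
  <chi_4*chi_7, chi_8> = (1/20)[1*(2)*conj(2) + 1*(2)*conj(2) + 2*(-1/2 + sqrt(5)/2)*conj(-sqrt(5)/2 - 1/2) + 2*(-sqrt(5)/2 - 1/2)*conj(-1/2 + sqrt(5)/2) + 2*(-sqrt(5)/2 - 1/2)*conj(-1/2 + sqrt(5)/2) + 2*(-1/2 + sqrt(5)/2)*conj(-sqrt(5)/2 - 1/2) + 5*(0)*conj(0) + 5*(0)*conj(0)]
      = (1/20)[(4) + (4) + (-2) + (-2) + (-2) + (-2) + (0) + (0)] = 0/20 = 0
Hence the multiplicities are chi_6: 1. Dimension check: dim(chi_4)*dim(chi_7) = 1*2 = 2 and sum (mult * dim) = 1*2 = 2.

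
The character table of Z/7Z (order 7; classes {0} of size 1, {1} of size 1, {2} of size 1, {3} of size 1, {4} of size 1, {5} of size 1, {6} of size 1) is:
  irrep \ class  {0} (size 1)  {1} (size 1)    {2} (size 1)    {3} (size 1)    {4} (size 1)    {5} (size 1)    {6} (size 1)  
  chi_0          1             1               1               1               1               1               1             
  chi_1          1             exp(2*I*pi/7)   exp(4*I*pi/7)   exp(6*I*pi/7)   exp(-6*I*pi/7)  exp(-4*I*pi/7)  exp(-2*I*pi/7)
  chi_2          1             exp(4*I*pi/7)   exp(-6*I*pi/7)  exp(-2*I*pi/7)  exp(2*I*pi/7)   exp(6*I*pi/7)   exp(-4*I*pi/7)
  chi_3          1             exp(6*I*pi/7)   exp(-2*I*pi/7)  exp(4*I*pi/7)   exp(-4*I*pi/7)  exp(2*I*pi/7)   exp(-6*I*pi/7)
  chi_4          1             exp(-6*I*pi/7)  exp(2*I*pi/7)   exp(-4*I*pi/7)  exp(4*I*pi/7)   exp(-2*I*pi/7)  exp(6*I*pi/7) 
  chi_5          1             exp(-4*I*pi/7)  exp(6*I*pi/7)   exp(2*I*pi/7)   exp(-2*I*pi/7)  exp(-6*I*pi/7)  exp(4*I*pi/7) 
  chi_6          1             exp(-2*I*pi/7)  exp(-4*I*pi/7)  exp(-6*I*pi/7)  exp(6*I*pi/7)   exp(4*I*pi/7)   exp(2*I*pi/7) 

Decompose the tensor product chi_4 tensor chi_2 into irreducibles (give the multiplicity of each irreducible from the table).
chi_4 tensor chi_2 = chi_6 (all other irreducibles have multiplicity 0).

Explanation: The character of a tensor product is the pointwise product (chi_4 * chi_2)(C) = chi_4(C) * chi_2(C):
  {0}: (1)*(1), {1}: (exp(-6*I*pi/7))*(exp(4*I*pi/7)), {2}: (exp(2*I*pi/7))*(exp(-6*I*pi/7)), {3}: (exp(-4*I*pi/7))*(exp(-2*I*pi/7)), {4}: (exp(4*I*pi/7))*(exp(2*I*pi/7)), {5}: (exp(-2*I*pi/7))*(exp(6*I*pi/7)), {6}: (exp(6*I*pi/7))*(exp(-4*I*pi/7))
so (chi_4 * chi_2) takes values
  {0} -> 1, {1} -> exp(-2*I*pi/7), {2} -> exp(-4*I*pi/7), {3} -> exp(-6*I*pi/7), {4} -> exp(6*I*pi/7), {5} -> exp(4*I*pi/7), {6} -> exp(2*I*pi/7).
Now take the inner product of this character with each irreducible chi from the table, <chi_4*chi_2, chi> = (1/7) sum_C |C| (chi_4*chi_2)(C) conj(chi(C)):
  <chi_4*chi_2, chi_0> = (1/7)[1*(1)*conj(1) + 1*(exp(-2*I*pi/7))*conj(1) + 1*(exp(-4*I*pi/7))*conj(1) + 1*(exp(-6*I*pi/7))*conj(1) + 1*(exp(6*I*pi/7))*conj(1) + 1*(exp(4*I*pi/7))*conj(1) + 1*(exp(2*I*pi/7))*conj(1)]
      = (1/7)[(1) + (exp(-2*I*pi/7)) + (exp(-4*I*pi/7)) + (exp(-6*I*pi/7)) + (exp(6*I*pi/7)) + (exp(4*I*pi/7)) + (exp(2*I*pi/7))] = 0/7 = 0
  <chi_4*chi_2, chi_1> = (1/7)[1*(1)*conj(1) + 1*(exp(-2*I*pi/7))*conj(exp(2*I*pi/7)) + 1*(exp(-4*I*pi/7))*conj(exp(4*I*pi/7)) + 1*(exp(-6*I*pi/7))*conj(exp(6*I*pi/7)) + 1*(exp(6*I*pi/7))*conj(exp(-6*I*pi/7)) + 1*(exp(4*I*pi/7))*conj(exp(-4*I*pi/7)) + 1*(exp(2*I*pi/7))*conj(exp(-2*I*pi/7))]
      = (1/7)[(1) + (exp(-4*I*pi/7)) + (exp(6*I*pi/7)) + (exp(2*I*pi/7)) + (exp(-2*I*pi/7)) + (exp(-6*I*pi/7)) + (exp(4*I*pi/7))] = 0/7 = 0
  <chi_4*chi_2, chi_2> = (1/7)[1*(1)*conj(1) + 1*(exp(-2*I*pi/7))*conj(exp(4*I*pi/7)) + 1*(exp(-4*I*pi/7))*conj(exp(-6*I*pi/7)) + 1*(exp(-6*I*pi/7))*conj(exp(-2*I*pi/7)) + 1*(exp(6*I*pi/7))*conj(exp(2*I*pi/7)) + 1*(exp(4*I*pi/7))*conj(exp(6*I*pi/7)) + 1*(exp(2*I*pi/7))*conj(exp(-4*I*pi/7))]
      = (1/7)[(1) + (exp(-6*I*pi/7)) + (exp(2*I*pi/7)) + (exp(-4*I*pi/7)) + (exp(4*I*pi/7)) + (exp(-2*I*pi/7)) + (exp(6*I*pi/7))] = 0/7 = 0
  <chi_4*chi_2, chi_3> = (1/7)[1*(1)*conj(1) + 1*(exp(-2*I*pi/7))*conj(exp(6*I*pi/7)) + 1*(exp(-4*I*pi/7))*conj(exp(-2*I*pi/7)) + 1*(exp(-6*I*pi/7))*conj(exp(4*I*pi/7)) + 1*(exp(6*I*pi/7))*conj(exp(-4*I*pi/7)) + 1*(exp(4*I*pi/7))*conj(exp(2*I*pi/7)) + 1*(exp(2*I*pi/7))*conj(exp(-6*I*pi/7))]
      = (1/7)[(1) + (exp(6*I*pi/7)) + (exp(-2*I*pi/7)) + (exp(4*I*pi/7)) + (exp(-4*I*pi/7)) + (exp(2*I*pi/7)) + (exp(-6*I*pi/7))] = 0/7 = 0
  <chi_4*chi_2, chi_4> = (1/7)[1*(1)*conj(1) + 1*(exp(-2*I*pi/7))*conj(exp(-6*I*pi/7)) + 1*(exp(-4*I*pi/7))*conj(exp(2*I*pi/7)) + 1*(exp(-6*I*pi/7))*conj(exp(-4*I*pi/7)) + 1*(exp(6*I*pi/7))*conj(exp(4*I*pi/7)) + 1*(exp(4*I*pi/7))*conj(exp(-2*I*pi/7)) + 1*(exp(2*I*pi/7))*conj(exp(6*I*pi/7))]
      = (1/7)[(1) + (exp(4*I*pi/7)) + (exp(-6*I*pi/7)) + (exp(-2*I*pi/7)) + (exp(2*I*pi/7)) + (exp(6*I*pi/7)) + (exp(-4*I*pi/7))] = 0/7 = 0
  <chi_4*chi_2, chi_5> = (1/7)[1*(1)*conj(1) + 1*(exp(-2*I*pi/7))*conj(exp(-4*I*pi/7)) + 1*(exp(-4*I*pi/7))*conj(exp(6*I*pi/7)) + 1*(exp(-6*I*pi/7))*conj(exp(2*I*pi/7)) + 1*(exp(6*I*pi/7))*conj(exp(-2*I*pi/7)) + 1*(exp(4*I*pi/7))*conj(exp(-6*I*pi/7)) + 1*(exp(2*I*pi/7))*conj(exp(4*I*pi/7))]
      = (1/7)[(1) + (exp(2*I*pi/7)) + (exp(4*I*pi/7)) + (exp(6*I*pi/7)) + (exp(-6*I*pi/7)) + (exp(-4*I*pi/7)) + (exp(-2*I*pi/7))] = 0/7 = 0
  <chi_4*chi_2, chi_6> = (1/7)[1*(1)*conj(1) + 1*(exp(-2*I*pi/7))*conj(exp(-2*I*pi/7)) + 1*(exp(-4*I*pi/7))*conj(exp(-4*I*pi/7)) + 1*(exp(-6*I*pi/7))*conj(exp(-6*I*pi/7)) + 1*(exp(6*I*pi/7))*conj(exp(6*I*pi/7)) + 1*(exp(4*I*pi/7))*conj(exp(4*I*pi/7)) + 1*(exp(2*I*pi/7))*conj(exp(2*I*pi/7))]
      = (1/7)[(1) + (1) + (1) + (1) + (1) + (1) + (1)] = 7/7 = 1
(Exp terms are combined using exp(i*s)*conj(exp(i*t)) = exp(i*(s-t)), and sums of them are collapsed using the identity that for every m > 1 the m distinct m-th roots of unity sum to 0, e.g. 1 + exp(2*I*pi/3) + exp(-2*I*pi/3) = 0.)
Hence the multiplicities are chi_6: 1. Dimension check: dim(chi_4)*dim(chi_2) = 1*1 = 1 and sum (mult * dim) = 1*1 = 1.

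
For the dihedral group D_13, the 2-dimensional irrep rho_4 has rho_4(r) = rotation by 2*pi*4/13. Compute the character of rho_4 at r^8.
chi_{rho_4}(r^8) = 2*cos(2*pi*4*8/13) = -2*cos(pi/13)

Derivation: rho_4(r^8) is rotation by angle 2*pi*4*8/13, whose trace is 2*cos(2*pi*4*8/13) = -2*cos(pi/13).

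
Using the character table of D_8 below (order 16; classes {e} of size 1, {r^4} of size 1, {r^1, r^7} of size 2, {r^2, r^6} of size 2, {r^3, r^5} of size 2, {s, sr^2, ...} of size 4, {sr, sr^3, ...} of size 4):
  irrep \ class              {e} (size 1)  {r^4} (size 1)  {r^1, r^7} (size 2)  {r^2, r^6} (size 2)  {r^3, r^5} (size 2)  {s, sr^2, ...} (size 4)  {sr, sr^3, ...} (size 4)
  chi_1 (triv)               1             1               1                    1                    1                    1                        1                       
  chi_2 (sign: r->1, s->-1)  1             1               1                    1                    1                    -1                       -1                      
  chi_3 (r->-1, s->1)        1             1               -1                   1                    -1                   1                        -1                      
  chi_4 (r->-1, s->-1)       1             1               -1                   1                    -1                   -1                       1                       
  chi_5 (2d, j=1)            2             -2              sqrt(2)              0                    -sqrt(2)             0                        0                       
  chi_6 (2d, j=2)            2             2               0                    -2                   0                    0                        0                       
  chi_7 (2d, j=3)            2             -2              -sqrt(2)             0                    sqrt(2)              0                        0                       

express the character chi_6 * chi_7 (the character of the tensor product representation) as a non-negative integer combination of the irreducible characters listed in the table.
chi_6 tensor chi_7 = chi_5 + chi_7 (all other irreducibles have multiplicity 0).

Derivation: The character of a tensor product is the pointwise product (chi_6 * chi_7)(C) = chi_6(C) * chi_7(C):
  {e}: (2)*(2), {r^4}: (2)*(-2), {r^1, r^7}: (0)*(-sqrt(2)), {r^2, r^6}: (-2)*(0), {r^3, r^5}: (0)*(sqrt(2)), {s, sr^2, ...}: (0)*(0), {sr, sr^3, ...}: (0)*(0)
so (chi_6 * chi_7) takes values
  {e} -> 4, {r^4} -> -4, {r^1, r^7} -> 0, {r^2, r^6} -> 0, {r^3, r^5} -> 0, {s, sr^2, ...} -> 0, {sr, sr^3, ...} -> 0.
Now take the inner product of this character with each irreducible chi from the table, <chi_6*chi_7, chi> = (1/16) sum_C |C| (chi_6*chi_7)(C) conj(chi(C)):
  <chi_6*chi_7, chi_1> = (1/16)[1*(4)*conj(1) + 1*(-4)*conj(1) + 2*(0)*conj(1) + 2*(0)*conj(1) + 2*(0)*conj(1) + 4*(0)*conj(1) + 4*(0)*conj(1)]
      = (1/16)[(4) + (-4) + (0) + (0) + (0) + (0) + (0)] = 0/16 = 0
  <chi_6*chi_7, chi_2> = (1/16)[1*(4)*conj(1) + 1*(-4)*conj(1) + 2*(0)*conj(1) + 2*(0)*conj(1) + 2*(0)*conj(1) + 4*(0)*conj(-1) + 4*(0)*conj(-1)]
      = (1/16)[(4) + (-4) + (0) + (0) + (0) + (0) + (0)] = 0/16 = 0
  <chi_6*chi_7, chi_3> = (1/16)[1*(4)*conj(1) + 1*(-4)*conj(1) + 2*(0)*conj(-1) + 2*(0)*conj(1) + 2*(0)*conj(-1) + 4*(0)*conj(1) + 4*(0)*conj(-1)]
      = (1/16)[(4) + (-4) + (0) + (0) + (0) + (0) + (0)] = 0/16 = 0
  <chi_6*chi_7, chi_4> = (1/16)[1*(4)*conj(1) + 1*(-4)*conj(1) + 2*(0)*conj(-1) + 2*(0)*conj(1) + 2*(0)*conj(-1) + 4*(0)*conj(-1) + 4*(0)*conj(1)]
      = (1/16)[(4) + (-4) + (0) + (0) + (0) + (0) + (0)] = 0/16 = 0
  <chi_6*chi_7, chi_5> = (1/16)[1*(4)*conj(2) + 1*(-4)*conj(-2) + 2*(0)*conj(sqrt(2)) + 2*(0)*conj(0) + 2*(0)*conj(-sqrt(2)) + 4*(0)*conj(0) + 4*(0)*conj(0)]
      = (1/16)[(8) + (8) + (0) + (0) + (0) + (0) + (0)] = 16/16 = 1
  <chi_6*chi_7, chi_6> = (1/16)[1*(4)*conj(2) + 1*(-4)*conj(2) + 2*(0)*conj(0) + 2*(0)*conj(-2) + 2*(0)*conj(0) + 4*(0)*conj(0) + 4*(0)*conj(0)]
      = (1/16)[(8) + (-8) + (0) + (0) + (0) + (0) + (0)] = 0/16 = 0
  <chi_6*chi_7, chi_7> = (1/16)[1*(4)*conj(2) + 1*(-4)*conj(-2) + 2*(0)*conj(-sqrt(2)) + 2*(0)*conj(0) + 2*(0)*conj(sqrt(2)) + 4*(0)*conj(0) + 4*(0)*conj(0)]
      = (1/16)[(8) + (8) + (0) + (0) + (0) + (0) + (0)] = 16/16 = 1
Hence the multiplicities are chi_5: 1, chi_7: 1. Dimension check: dim(chi_6)*dim(chi_7) = 2*2 = 4 and sum (mult * dim) = 1*2 + 1*2 = 4.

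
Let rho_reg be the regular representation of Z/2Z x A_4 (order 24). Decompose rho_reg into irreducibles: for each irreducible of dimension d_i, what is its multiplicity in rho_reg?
Each irreducible V_i of dimension d_i appears with multiplicity d_i, i.e. rho_reg = (direct sum over all irreducibles V_i) d_i V_i. The irreducible dimensions for Z/2Z x A_4 are 1, 1, 1, 1, 1, 1, 3, 3: 6 irreducibles of dimension 1, each with multiplicity 1; 2 irreducibles of dimension 3, each with multiplicity 3. Total dimension 6*1*1 + 2*3*3 = 24 = |G|.

Working: General theorem: in the regular representation of a finite group G, each irreducible appears with multiplicity equal to its dimension. Check: dim(rho_reg) = sum d_i^2 = 1 + 1 + 1 + 1 + 1 + 1 + 9 + 9 = 24 = |G|.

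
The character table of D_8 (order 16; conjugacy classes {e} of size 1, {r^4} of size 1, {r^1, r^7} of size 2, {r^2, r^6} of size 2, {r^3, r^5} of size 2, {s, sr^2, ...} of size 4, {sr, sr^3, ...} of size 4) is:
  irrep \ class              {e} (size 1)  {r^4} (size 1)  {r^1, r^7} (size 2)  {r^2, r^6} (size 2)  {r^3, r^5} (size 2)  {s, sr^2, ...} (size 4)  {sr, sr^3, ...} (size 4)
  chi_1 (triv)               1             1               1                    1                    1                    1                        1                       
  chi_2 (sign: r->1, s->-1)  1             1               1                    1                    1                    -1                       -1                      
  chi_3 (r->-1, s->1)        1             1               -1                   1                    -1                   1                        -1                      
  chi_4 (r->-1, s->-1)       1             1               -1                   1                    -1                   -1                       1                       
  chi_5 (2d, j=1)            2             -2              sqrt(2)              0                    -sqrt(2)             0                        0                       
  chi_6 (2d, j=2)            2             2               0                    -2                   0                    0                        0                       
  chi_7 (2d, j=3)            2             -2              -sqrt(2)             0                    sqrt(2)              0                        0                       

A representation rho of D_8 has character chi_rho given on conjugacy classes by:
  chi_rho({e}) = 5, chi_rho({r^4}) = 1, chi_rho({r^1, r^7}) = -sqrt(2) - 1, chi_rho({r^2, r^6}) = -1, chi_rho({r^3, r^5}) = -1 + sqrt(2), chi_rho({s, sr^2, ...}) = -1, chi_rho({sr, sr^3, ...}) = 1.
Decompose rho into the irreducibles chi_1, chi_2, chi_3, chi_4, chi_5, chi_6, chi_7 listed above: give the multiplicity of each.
Multiplicities: chi_1: 0, chi_2: 0, chi_3: 0, chi_4: 1, chi_5: 0, chi_6: 1, chi_7: 1.

Reasoning: Use <chi_rho, chi> = (1/|G|) sum_C |C| * chi_rho(C) * conj(chi(C)) with |G| = 16 for each irreducible chi in the table:
  <chi_rho, chi_1> = (1/16)[1*(5)*conj(1) + 1*(1)*conj(1) + 2*(-sqrt(2) - 1)*conj(1) + 2*(-1)*conj(1) + 2*(-1 + sqrt(2))*conj(1) + 4*(-1)*conj(1) + 4*(1)*conj(1)]
      = (1/16)[(5) + (1) + (-2*sqrt(2) - 2) + (-2) + (-2 + 2*sqrt(2)) + (-4) + (4)] = 0/16 = 0
  <chi_rho, chi_2> = (1/16)[1*(5)*conj(1) + 1*(1)*conj(1) + 2*(-sqrt(2) - 1)*conj(1) + 2*(-1)*conj(1) + 2*(-1 + sqrt(2))*conj(1) + 4*(-1)*conj(-1) + 4*(1)*conj(-1)]
      = (1/16)[(5) + (1) + (-2*sqrt(2) - 2) + (-2) + (-2 + 2*sqrt(2)) + (4) + (-4)] = 0/16 = 0
  <chi_rho, chi_3> = (1/16)[1*(5)*conj(1) + 1*(1)*conj(1) + 2*(-sqrt(2) - 1)*conj(-1) + 2*(-1)*conj(1) + 2*(-1 + sqrt(2))*conj(-1) + 4*(-1)*conj(1) + 4*(1)*conj(-1)]
      = (1/16)[(5) + (1) + (2 + 2*sqrt(2)) + (-2) + (2 - 2*sqrt(2)) + (-4) + (-4)] = 0/16 = 0
  <chi_rho, chi_4> = (1/16)[1*(5)*conj(1) + 1*(1)*conj(1) + 2*(-sqrt(2) - 1)*conj(-1) + 2*(-1)*conj(1) + 2*(-1 + sqrt(2))*conj(-1) + 4*(-1)*conj(-1) + 4*(1)*conj(1)]
      = (1/16)[(5) + (1) + (2 + 2*sqrt(2)) + (-2) + (2 - 2*sqrt(2)) + (4) + (4)] = 16/16 = 1
  <chi_rho, chi_5> = (1/16)[1*(5)*conj(2) + 1*(1)*conj(-2) + 2*(-sqrt(2) - 1)*conj(sqrt(2)) + 2*(-1)*conj(0) + 2*(-1 + sqrt(2))*conj(-sqrt(2)) + 4*(-1)*conj(0) + 4*(1)*conj(0)]
      = (1/16)[(10) + (-2) + (-4 - 2*sqrt(2)) + (0) + (-4 + 2*sqrt(2)) + (0) + (0)] = 0/16 = 0
  <chi_rho, chi_6> = (1/16)[1*(5)*conj(2) + 1*(1)*conj(2) + 2*(-sqrt(2) - 1)*conj(0) + 2*(-1)*conj(-2) + 2*(-1 + sqrt(2))*conj(0) + 4*(-1)*conj(0) + 4*(1)*conj(0)]
      = (1/16)[(10) + (2) + (0) + (4) + (0) + (0) + (0)] = 16/16 = 1
  <chi_rho, chi_7> = (1/16)[1*(5)*conj(2) + 1*(1)*conj(-2) + 2*(-sqrt(2) - 1)*conj(-sqrt(2)) + 2*(-1)*conj(0) + 2*(-1 + sqrt(2))*conj(sqrt(2)) + 4*(-1)*conj(0) + 4*(1)*conj(0)]
      = (1/16)[(10) + (-2) + (2*sqrt(2) + 4) + (0) + (4 - 2*sqrt(2)) + (0) + (0)] = 16/16 = 1
Dimension check: dim(rho) = sum (mult * dim) = 0*1 + 0*1 + 0*1 + 1*1 + 0*2 + 1*2 + 1*2 = 5 = chi_rho(e) = 5.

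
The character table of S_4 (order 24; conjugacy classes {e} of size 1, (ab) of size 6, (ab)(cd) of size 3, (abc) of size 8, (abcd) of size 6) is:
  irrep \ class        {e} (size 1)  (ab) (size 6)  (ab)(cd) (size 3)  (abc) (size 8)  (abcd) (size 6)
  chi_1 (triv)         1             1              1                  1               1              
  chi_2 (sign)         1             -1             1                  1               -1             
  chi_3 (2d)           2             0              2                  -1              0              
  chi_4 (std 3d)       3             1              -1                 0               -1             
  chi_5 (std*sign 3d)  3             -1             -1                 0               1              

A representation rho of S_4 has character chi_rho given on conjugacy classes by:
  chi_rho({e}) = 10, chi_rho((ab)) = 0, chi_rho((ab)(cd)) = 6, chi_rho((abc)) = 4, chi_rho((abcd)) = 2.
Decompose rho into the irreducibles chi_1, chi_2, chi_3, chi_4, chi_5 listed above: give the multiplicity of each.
Multiplicities: chi_1: 3, chi_2: 2, chi_3: 1, chi_4: 0, chi_5: 1.

Reasoning: Use <chi_rho, chi> = (1/|G|) sum_C |C| * chi_rho(C) * conj(chi(C)) with |G| = 24 for each irreducible chi in the table:
  <chi_rho, chi_1> = (1/24)[1*(10)*conj(1) + 6*(0)*conj(1) + 3*(6)*conj(1) + 8*(4)*conj(1) + 6*(2)*conj(1)]
      = (1/24)[(10) + (0) + (18) + (32) + (12)] = 72/24 = 3
  <chi_rho, chi_2> = (1/24)[1*(10)*conj(1) + 6*(0)*conj(-1) + 3*(6)*conj(1) + 8*(4)*conj(1) + 6*(2)*conj(-1)]
      = (1/24)[(10) + (0) + (18) + (32) + (-12)] = 48/24 = 2
  <chi_rho, chi_3> = (1/24)[1*(10)*conj(2) + 6*(0)*conj(0) + 3*(6)*conj(2) + 8*(4)*conj(-1) + 6*(2)*conj(0)]
      = (1/24)[(20) + (0) + (36) + (-32) + (0)] = 24/24 = 1
  <chi_rho, chi_4> = (1/24)[1*(10)*conj(3) + 6*(0)*conj(1) + 3*(6)*conj(-1) + 8*(4)*conj(0) + 6*(2)*conj(-1)]
      = (1/24)[(30) + (0) + (-18) + (0) + (-12)] = 0/24 = 0
  <chi_rho, chi_5> = (1/24)[1*(10)*conj(3) + 6*(0)*conj(-1) + 3*(6)*conj(-1) + 8*(4)*conj(0) + 6*(2)*conj(1)]
      = (1/24)[(30) + (0) + (-18) + (0) + (12)] = 24/24 = 1
Dimension check: dim(rho) = sum (mult * dim) = 3*1 + 2*1 + 1*2 + 0*3 + 1*3 = 10 = chi_rho(e) = 10.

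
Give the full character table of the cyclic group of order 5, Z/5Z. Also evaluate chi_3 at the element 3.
Character table of Z/5Z (irreps indexed chi_0,...,chi_4 with chi_k(m) = zeta_5^(k*m), zeta_5 = exp(2*pi*i/5)):
  irrep \ class  {0} (size 1)  {1} (size 1)    {2} (size 1)    {3} (size 1)    {4} (size 1)  
  chi_0          1             1               1               1               1             
  chi_1          1             exp(2*I*pi/5)   exp(4*I*pi/5)   exp(-4*I*pi/5)  exp(-2*I*pi/5)
  chi_2          1             exp(4*I*pi/5)   exp(-2*I*pi/5)  exp(2*I*pi/5)   exp(-4*I*pi/5)
  chi_3          1             exp(-4*I*pi/5)  exp(2*I*pi/5)   exp(-2*I*pi/5)  exp(4*I*pi/5) 
  chi_4          1             exp(-2*I*pi/5)  exp(-4*I*pi/5)  exp(4*I*pi/5)   exp(2*I*pi/5) 

Spot check: chi_3(3) = zeta_5^(3*3) = zeta_5^9 = exp(-2*I*pi/5).

Explanation: Z/5Z is abelian, so all 5 irreducible complex representations are 1-dimensional. They are given by chi_k(m) = zeta_5^(k*m) for k = 0,...,4. Row orthogonality: sum_m chi_k(m) conj(chi_l(m)) = 5 * [k = l].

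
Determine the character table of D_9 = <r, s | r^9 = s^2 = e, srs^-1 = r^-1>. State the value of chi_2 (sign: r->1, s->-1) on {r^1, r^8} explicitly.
Conjugacy classes: {e} of size 1, {r^1, r^8} of size 2, {r^2, r^7} of size 2, {r^3, r^6} of size 2, {r^4, r^5} of size 2, {s, sr, ..., sr^8} of size 9.
Character table:
  irrep \ class              {e} (size 1)  {r^1, r^8} (size 2)  {r^2, r^7} (size 2)  {r^3, r^6} (size 2)  {r^4, r^5} (size 2)  {s, sr, ..., sr^8} (size 9)
  chi_1 (triv)               1             1                    1                    1                    1                    1                          
  chi_2 (sign: r->1, s->-1)  1             1                    1                    1                    1                    -1                         
  chi_3 (2d, j=1)            2             2*cos(2*pi/9)        2*cos(4*pi/9)        -1                   -2*cos(pi/9)         0                          
  chi_4 (2d, j=2)            2             2*cos(4*pi/9)        -2*cos(pi/9)         -1                   2*cos(2*pi/9)        0                          
  chi_5 (2d, j=3)            2             -1                   -1                   2                    -1                   0                          
  chi_6 (2d, j=4)            2             -2*cos(pi/9)         2*cos(2*pi/9)        -1                   2*cos(4*pi/9)        0                          

Spot check: chi_2 (sign: r->1, s->-1) on {r^1, r^8} = 1.

Reasoning: D_9 has order 2*9 = 18 with 6 conjugacy classes, hence 6 irreducibles. Sum of squared dims 1 + 1 + 4 + 4 + 4 + 4 = 18 = |G|. Linear characters come from the abelianisation; the 2-dimensional irreps have character r^k -> 2*cos(2*pi*j*k/9), reflections -> 0.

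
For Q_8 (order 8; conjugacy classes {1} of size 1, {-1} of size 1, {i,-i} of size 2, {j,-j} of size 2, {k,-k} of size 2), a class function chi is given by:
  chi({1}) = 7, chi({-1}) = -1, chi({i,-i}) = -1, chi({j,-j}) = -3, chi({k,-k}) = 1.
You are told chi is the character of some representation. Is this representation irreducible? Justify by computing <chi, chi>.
Not irreducible (reducible): <chi, chi> = 9 > 1.

Details: <chi, chi> = (1/|G|) sum_C |C| * |chi(C)|^2 = (1/8)[1*|7|^2 + 1*|-1|^2 + 2*|-1|^2 + 2*|-3|^2 + 2*|1|^2]
  = (1/8)[(49) + (1) + (2) + (18) + (2)] = 72/8 = 9.
A character is irreducible iff <chi, chi> = 1, so this representation is reducible.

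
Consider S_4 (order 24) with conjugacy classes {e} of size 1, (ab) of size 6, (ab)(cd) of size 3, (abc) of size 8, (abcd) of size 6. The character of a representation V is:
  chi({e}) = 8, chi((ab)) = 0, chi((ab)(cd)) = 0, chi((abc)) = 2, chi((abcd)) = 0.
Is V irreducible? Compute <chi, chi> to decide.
Not irreducible (reducible): <chi, chi> = 4 > 1.

Why: <chi, chi> = (1/|G|) sum_C |C| * |chi(C)|^2 = (1/24)[1*|8|^2 + 6*|0|^2 + 3*|0|^2 + 8*|2|^2 + 6*|0|^2]
  = (1/24)[(64) + (0) + (0) + (32) + (0)] = 96/24 = 4.
A character is irreducible iff <chi, chi> = 1, so this representation is reducible.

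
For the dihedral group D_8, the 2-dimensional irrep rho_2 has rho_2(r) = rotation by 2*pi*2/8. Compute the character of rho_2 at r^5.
chi_{rho_2}(r^5) = 2*cos(2*pi*2*5/8) = 0

Details: rho_2(r^5) is rotation by angle 2*pi*2*5/8, whose trace is 2*cos(2*pi*2*5/8) = 0.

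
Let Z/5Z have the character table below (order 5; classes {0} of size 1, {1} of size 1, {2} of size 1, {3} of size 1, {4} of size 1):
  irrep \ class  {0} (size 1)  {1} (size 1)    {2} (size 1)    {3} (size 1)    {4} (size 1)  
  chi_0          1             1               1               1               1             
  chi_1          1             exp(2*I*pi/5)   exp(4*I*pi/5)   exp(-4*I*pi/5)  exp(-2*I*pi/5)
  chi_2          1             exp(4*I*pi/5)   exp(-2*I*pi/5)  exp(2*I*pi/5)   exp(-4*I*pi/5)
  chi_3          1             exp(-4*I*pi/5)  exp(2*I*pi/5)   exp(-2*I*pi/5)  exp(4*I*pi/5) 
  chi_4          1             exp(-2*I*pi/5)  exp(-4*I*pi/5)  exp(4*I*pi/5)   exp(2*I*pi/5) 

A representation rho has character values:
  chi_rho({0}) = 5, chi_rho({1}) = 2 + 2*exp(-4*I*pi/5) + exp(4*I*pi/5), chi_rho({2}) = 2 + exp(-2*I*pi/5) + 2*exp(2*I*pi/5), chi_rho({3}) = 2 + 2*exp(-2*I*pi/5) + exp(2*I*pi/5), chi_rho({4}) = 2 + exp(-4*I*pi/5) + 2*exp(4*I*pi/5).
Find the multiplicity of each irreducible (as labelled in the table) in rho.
Multiplicities: chi_0: 2, chi_1: 0, chi_2: 1, chi_3: 2, chi_4: 0.

Derivation: Use <chi_rho, chi> = (1/|G|) sum_C |C| * chi_rho(C) * conj(chi(C)) with |G| = 5 for each irreducible chi in the table:
  <chi_rho, chi_0> = (1/5)[1*(5)*conj(1) + 1*(2 + 2*exp(-4*I*pi/5) + exp(4*I*pi/5))*conj(1) + 1*(2 + exp(-2*I*pi/5) + 2*exp(2*I*pi/5))*conj(1) + 1*(2 + 2*exp(-2*I*pi/5) + exp(2*I*pi/5))*conj(1) + 1*(2 + exp(-4*I*pi/5) + 2*exp(4*I*pi/5))*conj(1)]
      = (1/5)[(5) + (2 + 2*exp(-4*I*pi/5) + exp(4*I*pi/5)) + (2 + exp(-2*I*pi/5) + 2*exp(2*I*pi/5)) + (2 + 2*exp(-2*I*pi/5) + exp(2*I*pi/5)) + (2 + exp(-4*I*pi/5) + 2*exp(4*I*pi/5))] = 10/5 = 2
  <chi_rho, chi_1> = (1/5)[1*(5)*conj(1) + 1*(2 + 2*exp(-4*I*pi/5) + exp(4*I*pi/5))*conj(exp(2*I*pi/5)) + 1*(2 + exp(-2*I*pi/5) + 2*exp(2*I*pi/5))*conj(exp(4*I*pi/5)) + 1*(2 + 2*exp(-2*I*pi/5) + exp(2*I*pi/5))*conj(exp(-4*I*pi/5)) + 1*(2 + exp(-4*I*pi/5) + 2*exp(4*I*pi/5))*conj(exp(-2*I*pi/5))]
      = (1/5)[(5) + (2*exp(-2*I*pi/5) + exp(2*I*pi/5) + 2*exp(4*I*pi/5)) + (2*exp(-2*I*pi/5) + 2*exp(-4*I*pi/5) + exp(4*I*pi/5)) + (exp(-4*I*pi/5) + 2*exp(4*I*pi/5) + 2*exp(2*I*pi/5)) + (2*exp(-4*I*pi/5) + exp(-2*I*pi/5) + 2*exp(2*I*pi/5))] = 0/5 = 0
  <chi_rho, chi_2> = (1/5)[1*(5)*conj(1) + 1*(2 + 2*exp(-4*I*pi/5) + exp(4*I*pi/5))*conj(exp(4*I*pi/5)) + 1*(2 + exp(-2*I*pi/5) + 2*exp(2*I*pi/5))*conj(exp(-2*I*pi/5)) + 1*(2 + 2*exp(-2*I*pi/5) + exp(2*I*pi/5))*conj(exp(2*I*pi/5)) + 1*(2 + exp(-4*I*pi/5) + 2*exp(4*I*pi/5))*conj(exp(-4*I*pi/5))]
      = (1/5)[(5) + (1 + 2*exp(-4*I*pi/5) + 2*exp(2*I*pi/5)) + (1 + 2*exp(4*I*pi/5) + 2*exp(2*I*pi/5)) + (1 + 2*exp(-2*I*pi/5) + 2*exp(-4*I*pi/5)) + (1 + 2*exp(-2*I*pi/5) + 2*exp(4*I*pi/5))] = 5/5 = 1
  <chi_rho, chi_3> = (1/5)[1*(5)*conj(1) + 1*(2 + 2*exp(-4*I*pi/5) + exp(4*I*pi/5))*conj(exp(-4*I*pi/5)) + 1*(2 + exp(-2*I*pi/5) + 2*exp(2*I*pi/5))*conj(exp(2*I*pi/5)) + 1*(2 + 2*exp(-2*I*pi/5) + exp(2*I*pi/5))*conj(exp(-2*I*pi/5)) + 1*(2 + exp(-4*I*pi/5) + 2*exp(4*I*pi/5))*conj(exp(4*I*pi/5))]
      = (1/5)[(5) + (2 + exp(-2*I*pi/5) + 2*exp(4*I*pi/5)) + (2 + 2*exp(-2*I*pi/5) + exp(-4*I*pi/5)) + (2 + exp(4*I*pi/5) + 2*exp(2*I*pi/5)) + (2 + 2*exp(-4*I*pi/5) + exp(2*I*pi/5))] = 10/5 = 2
  <chi_rho, chi_4> = (1/5)[1*(5)*conj(1) + 1*(2 + 2*exp(-4*I*pi/5) + exp(4*I*pi/5))*conj(exp(-2*I*pi/5)) + 1*(2 + exp(-2*I*pi/5) + 2*exp(2*I*pi/5))*conj(exp(-4*I*pi/5)) + 1*(2 + 2*exp(-2*I*pi/5) + exp(2*I*pi/5))*conj(exp(4*I*pi/5)) + 1*(2 + exp(-4*I*pi/5) + 2*exp(4*I*pi/5))*conj(exp(2*I*pi/5))]
      = (1/5)[(5) + (2*exp(-2*I*pi/5) + exp(-4*I*pi/5) + 2*exp(2*I*pi/5)) + (2*exp(-4*I*pi/5) + exp(2*I*pi/5) + 2*exp(4*I*pi/5)) + (2*exp(-4*I*pi/5) + exp(-2*I*pi/5) + 2*exp(4*I*pi/5)) + (2*exp(-2*I*pi/5) + exp(4*I*pi/5) + 2*exp(2*I*pi/5))] = 0/5 = 0
(Exp terms are combined using exp(i*s)*conj(exp(i*t)) = exp(i*(s-t)), and sums of them are collapsed using the identity that for every m > 1 the m distinct m-th roots of unity sum to 0, e.g. 1 + exp(2*I*pi/3) + exp(-2*I*pi/3) = 0.)
Dimension check: dim(rho) = sum (mult * dim) = 2*1 + 0*1 + 1*1 + 2*1 + 0*1 = 5 = chi_rho(e) = 5.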